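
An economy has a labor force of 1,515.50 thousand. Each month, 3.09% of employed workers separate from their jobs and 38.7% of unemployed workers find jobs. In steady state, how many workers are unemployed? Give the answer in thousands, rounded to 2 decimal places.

About 112.06 thousand are unemployed in steady state.

Steady-state unemployment rate u* = s/(s+f) = 3.09/(3.09+38.7) = 0.073941.
Unemployed = u* × labor force = 0.073941 × 1,515.50 ≈ 112.06 thousand.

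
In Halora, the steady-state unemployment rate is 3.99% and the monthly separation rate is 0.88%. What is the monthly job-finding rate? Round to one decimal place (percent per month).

From u* = s/(s+f): f = s·(1−u)/u.
f = 0.88 × (1 − 0.0399) / 0.0399 = 0.8449 / 0.0399 ≈ 21.2% per month.

Job-finding rate ≈ 21.2% per month.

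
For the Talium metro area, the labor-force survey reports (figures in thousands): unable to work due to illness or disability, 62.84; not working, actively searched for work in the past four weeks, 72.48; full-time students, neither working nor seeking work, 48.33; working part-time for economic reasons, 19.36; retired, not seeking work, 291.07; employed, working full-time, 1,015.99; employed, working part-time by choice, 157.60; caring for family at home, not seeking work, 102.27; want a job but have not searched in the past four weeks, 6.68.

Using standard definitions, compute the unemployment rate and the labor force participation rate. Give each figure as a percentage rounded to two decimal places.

Unemployment rate ≈ 5.73%; labor force participation rate ≈ 71.23%.

Employed = 19.36 + 1,015.99 + 157.60 = 1,192.95 thousand (anyone who worked, including part-time for economic reasons, counts as employed).
Unemployed = 72.48 thousand.
Labor force = 1,192.95 + 72.48 = 1,265.43 thousand.
Not in labor force = 62.84 + 48.33 + 291.07 + 102.27 + 6.68 = 511.19 thousand (those not working and not actively searching are outside the labor force — including those who want a job but have given up searching).
Civilian working-age population = 1,265.43 + 511.19 = 1,776.62 thousand.
Unemployment rate = 72.48 / 1,265.43 = 5.73%.
Labor force participation rate = 1,265.43 / 1,776.62 = 71.23%.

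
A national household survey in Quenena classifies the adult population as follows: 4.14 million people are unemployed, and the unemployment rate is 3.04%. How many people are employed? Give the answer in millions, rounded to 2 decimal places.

Labor force = U / u = 4.14 / 0.0304 ≈ 136.18 million.
Employed = labor force − unemployed = 136.18 − 4.14 = 132.04 million.

About 132.04 million are employed.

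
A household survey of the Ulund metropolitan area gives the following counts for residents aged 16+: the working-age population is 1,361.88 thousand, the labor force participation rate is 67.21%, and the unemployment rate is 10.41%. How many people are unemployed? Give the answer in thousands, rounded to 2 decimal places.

Labor force = 0.6721 × 1,361.88 = 915.32 thousand.
Unemployed = 0.1041 × 915.32 ≈ 95.28 thousand.

About 95.28 thousand are unemployed.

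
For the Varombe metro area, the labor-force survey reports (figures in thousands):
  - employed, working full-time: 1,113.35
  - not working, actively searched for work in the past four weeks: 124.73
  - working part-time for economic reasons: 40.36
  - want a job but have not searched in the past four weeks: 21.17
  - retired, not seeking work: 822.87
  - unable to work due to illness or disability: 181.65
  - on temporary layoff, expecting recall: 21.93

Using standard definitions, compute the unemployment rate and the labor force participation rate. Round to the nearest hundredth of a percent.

Employed = 1,113.35 + 40.36 = 1,153.71 thousand (anyone who worked, including part-time for economic reasons, counts as employed).
Unemployed = 124.73 + 21.93 = 146.66 thousand (jobless and actively searching, or on temporary layoff).
Labor force = 1,153.71 + 146.66 = 1,300.37 thousand.
Not in labor force = 21.17 + 822.87 + 181.65 = 1,025.69 thousand (those not working and not actively searching are outside the labor force — including those who want a job but have given up searching).
Civilian working-age population = 1,300.37 + 1,025.69 = 2,326.06 thousand.
Unemployment rate = 146.66 / 1,300.37 = 11.28%.
Labor force participation rate = 1,300.37 / 2,326.06 = 55.90%.

Unemployment rate ≈ 11.28%; labor force participation rate ≈ 55.90%.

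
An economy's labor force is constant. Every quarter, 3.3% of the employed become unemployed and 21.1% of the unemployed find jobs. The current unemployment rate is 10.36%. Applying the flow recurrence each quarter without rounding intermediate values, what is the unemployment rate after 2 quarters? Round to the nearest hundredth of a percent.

With a fixed labor force, u_{t+1} = u_t + s·(1−u_t) − f·u_t = u_t·(1−s−f) + s.
Here 1−s−f = 0.756 and s = 0.033.
u_1 = 0.103600 × 0.756 + 0.033 = 0.111322.
u_2 = 0.111322 × 0.756 + 0.033 = 0.117159.

Unemployment rate after two quarters ≈ 11.72%.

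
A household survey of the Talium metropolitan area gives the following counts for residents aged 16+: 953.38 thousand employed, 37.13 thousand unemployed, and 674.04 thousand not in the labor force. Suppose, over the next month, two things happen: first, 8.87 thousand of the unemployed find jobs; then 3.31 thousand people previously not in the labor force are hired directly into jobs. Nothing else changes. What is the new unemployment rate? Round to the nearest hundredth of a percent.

New unemployment rate ≈ 2.84%.

Initially, labor force = 953.38 + 37.13 = 990.51 thousand, so u = 37.13/990.51 = 3.75%.
After the first change, unemployed falls and employed rises by 8.87; labor force unchanged → E = 962.25, U = 28.26, labor force = 990.51 thousand.
After the second change, employed and labor force both rise by 3.31; unemployed unchanged → E = 965.56, U = 28.26, labor force = 993.82 thousand.
New unemployment rate = 28.26 / 993.82 = 2.84%.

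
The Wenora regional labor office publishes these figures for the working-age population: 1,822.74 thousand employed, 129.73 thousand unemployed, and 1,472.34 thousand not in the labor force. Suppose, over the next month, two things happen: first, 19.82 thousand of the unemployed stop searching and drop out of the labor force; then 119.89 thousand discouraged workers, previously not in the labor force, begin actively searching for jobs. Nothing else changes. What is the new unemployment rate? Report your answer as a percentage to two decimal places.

Initially, labor force = 1,822.74 + 129.73 = 1,952.47 thousand, so u = 129.73/1,952.47 = 6.64%.
After the first change, unemployed and labor force both fall by 19.82 → E = 1,822.74, U = 109.91, labor force = 1,932.65 thousand.
After the second change, unemployed and labor force both rise by 119.89 → E = 1,822.74, U = 229.80, labor force = 2,052.54 thousand.
New unemployment rate = 229.80 / 2,052.54 = 11.20%.

New unemployment rate ≈ 11.20%.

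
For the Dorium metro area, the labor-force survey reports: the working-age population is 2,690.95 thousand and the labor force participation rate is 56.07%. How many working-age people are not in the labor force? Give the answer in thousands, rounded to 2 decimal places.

Share not in the labor force = 1 − 0.5607 = 0.4393.
Not in labor force = 0.4393 × 2,690.95 ≈ 1,182.13 thousand.

About 1,182.13 thousand are not in the labor force.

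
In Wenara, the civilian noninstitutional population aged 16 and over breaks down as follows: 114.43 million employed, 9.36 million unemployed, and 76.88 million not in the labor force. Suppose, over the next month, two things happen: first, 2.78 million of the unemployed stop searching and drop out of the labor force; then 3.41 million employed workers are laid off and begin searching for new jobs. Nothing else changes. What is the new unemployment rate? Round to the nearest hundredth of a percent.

Initially, labor force = 114.43 + 9.36 = 123.79 million, so u = 9.36/123.79 = 7.56%.
After the first change, unemployed and labor force both fall by 2.78 → E = 114.43, U = 6.58, labor force = 121.01 million.
After the second change, employed falls and unemployed rises by 3.41; labor force unchanged → E = 111.02, U = 9.99, labor force = 121.01 million.
New unemployment rate = 9.99 / 121.01 = 8.26%.

New unemployment rate ≈ 8.26%.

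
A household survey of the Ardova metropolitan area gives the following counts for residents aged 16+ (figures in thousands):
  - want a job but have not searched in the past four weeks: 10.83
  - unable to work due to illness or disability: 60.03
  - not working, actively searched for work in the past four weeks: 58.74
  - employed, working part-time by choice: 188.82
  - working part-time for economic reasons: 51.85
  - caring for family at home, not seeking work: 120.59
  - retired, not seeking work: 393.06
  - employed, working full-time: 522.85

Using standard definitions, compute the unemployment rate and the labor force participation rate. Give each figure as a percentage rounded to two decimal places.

Employed = 188.82 + 51.85 + 522.85 = 763.52 thousand (anyone who worked, including part-time for economic reasons, counts as employed).
Unemployed = 58.74 thousand.
Labor force = 763.52 + 58.74 = 822.26 thousand.
Not in labor force = 10.83 + 60.03 + 120.59 + 393.06 = 584.51 thousand (those not working and not actively searching are outside the labor force — including those who want a job but have given up searching).
Civilian working-age population = 822.26 + 584.51 = 1,406.77 thousand.
Unemployment rate = 58.74 / 822.26 = 7.14%.
Labor force participation rate = 822.26 / 1,406.77 = 58.45%.

Unemployment rate ≈ 7.14%; labor force participation rate ≈ 58.45%.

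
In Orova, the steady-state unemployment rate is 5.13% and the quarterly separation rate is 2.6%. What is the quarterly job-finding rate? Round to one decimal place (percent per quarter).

Job-finding rate ≈ 48.1% per quarter.

From u* = s/(s+f): f = s·(1−u)/u.
f = 2.6 × (1 − 0.0513) / 0.0513 = 2.4666 / 0.0513 ≈ 48.1% per quarter.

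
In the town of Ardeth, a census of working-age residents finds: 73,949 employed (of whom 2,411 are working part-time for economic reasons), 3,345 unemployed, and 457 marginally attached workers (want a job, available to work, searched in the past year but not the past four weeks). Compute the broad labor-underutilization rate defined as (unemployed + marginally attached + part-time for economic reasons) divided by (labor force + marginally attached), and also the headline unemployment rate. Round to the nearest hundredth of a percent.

Broad underutilization rate ≈ 7.99%; headline unemployment rate ≈ 4.33%.

Labor force = 73,949 + 3,345 = 77,294.
Numerator = 3,345 + 457 + 2,411 = 6,213.
Denominator = 77,294 + 457 = 77,751.
Broad rate = 6,213 / 77,751 = 7.99%.
Headline unemployment rate = 3,345 / 77,294 = 4.33%.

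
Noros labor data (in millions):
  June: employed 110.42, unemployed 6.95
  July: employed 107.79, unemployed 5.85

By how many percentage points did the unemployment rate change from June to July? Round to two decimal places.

June: labor force = 110.42 + 6.95 = 117.37; u = 6.95/117.37 = 5.92%.
July: labor force = 107.79 + 5.85 = 113.64; u = 5.85/113.64 = 5.15%.
Change = 5.15% − 5.92% = −0.77 pp.

The unemployment rate changed by −0.77 percentage points.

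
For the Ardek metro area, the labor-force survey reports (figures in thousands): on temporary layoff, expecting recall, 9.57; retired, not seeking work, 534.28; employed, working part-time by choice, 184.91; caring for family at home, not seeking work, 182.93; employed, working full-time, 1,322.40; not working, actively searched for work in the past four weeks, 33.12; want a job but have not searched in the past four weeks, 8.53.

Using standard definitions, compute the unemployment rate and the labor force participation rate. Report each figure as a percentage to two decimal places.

Unemployment rate ≈ 2.75%; labor force participation rate ≈ 68.11%.

Employed = 184.91 + 1,322.40 = 1,507.31 thousand.
Unemployed = 9.57 + 33.12 = 42.69 thousand (jobless and actively searching, or on temporary layoff).
Labor force = 1,507.31 + 42.69 = 1,550.00 thousand.
Not in labor force = 534.28 + 182.93 + 8.53 = 725.74 thousand (those not working and not actively searching are outside the labor force — including those who want a job but have given up searching).
Civilian working-age population = 1,550.00 + 725.74 = 2,275.74 thousand.
Unemployment rate = 42.69 / 1,550.00 = 2.75%.
Labor force participation rate = 1,550.00 / 2,275.74 = 68.11%.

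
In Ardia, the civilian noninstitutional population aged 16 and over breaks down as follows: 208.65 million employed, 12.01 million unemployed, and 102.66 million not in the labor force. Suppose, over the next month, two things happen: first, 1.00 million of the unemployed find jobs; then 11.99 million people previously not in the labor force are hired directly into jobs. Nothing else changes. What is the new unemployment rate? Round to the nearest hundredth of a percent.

New unemployment rate ≈ 4.73%.

Initially, labor force = 208.65 + 12.01 = 220.66 million, so u = 12.01/220.66 = 5.44%.
After the first change, unemployed falls and employed rises by 1.00; labor force unchanged → E = 209.65, U = 11.01, labor force = 220.66 million.
After the second change, employed and labor force both rise by 11.99; unemployed unchanged → E = 221.64, U = 11.01, labor force = 232.65 million.
New unemployment rate = 11.01 / 232.65 = 4.73%.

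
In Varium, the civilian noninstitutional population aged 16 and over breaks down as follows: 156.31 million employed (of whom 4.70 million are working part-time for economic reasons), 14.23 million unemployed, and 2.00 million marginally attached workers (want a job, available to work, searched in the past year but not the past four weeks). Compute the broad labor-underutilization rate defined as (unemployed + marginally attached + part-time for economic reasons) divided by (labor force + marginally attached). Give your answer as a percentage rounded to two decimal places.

Labor force = 156.31 + 14.23 = 170.54 million.
Numerator = 14.23 + 2.00 + 4.70 = 20.93 million.
Denominator = 170.54 + 2.00 = 172.54 million.
Broad rate = 20.93 / 172.54 = 12.13%.

Broad underutilization rate ≈ 12.13%.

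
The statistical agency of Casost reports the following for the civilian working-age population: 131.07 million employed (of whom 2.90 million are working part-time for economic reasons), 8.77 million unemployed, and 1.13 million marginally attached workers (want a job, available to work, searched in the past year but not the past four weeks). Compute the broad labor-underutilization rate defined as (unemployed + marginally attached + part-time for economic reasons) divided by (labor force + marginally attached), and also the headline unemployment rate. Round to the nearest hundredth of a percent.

Labor force = 131.07 + 8.77 = 139.84 million.
Numerator = 8.77 + 1.13 + 2.90 = 12.80 million.
Denominator = 139.84 + 1.13 = 140.97 million.
Broad rate = 12.80 / 140.97 = 9.08%.
Headline unemployment rate = 8.77 / 139.84 = 6.27%.

Broad underutilization rate ≈ 9.08%; headline unemployment rate ≈ 6.27%.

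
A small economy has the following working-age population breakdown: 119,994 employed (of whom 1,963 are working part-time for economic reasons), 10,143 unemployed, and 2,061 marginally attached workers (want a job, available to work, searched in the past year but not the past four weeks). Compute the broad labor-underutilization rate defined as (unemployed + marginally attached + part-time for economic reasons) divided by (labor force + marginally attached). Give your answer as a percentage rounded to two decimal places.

Labor force = 119,994 + 10,143 = 130,137.
Numerator = 10,143 + 2,061 + 1,963 = 14,167.
Denominator = 130,137 + 2,061 = 132,198.
Broad rate = 14,167 / 132,198 = 10.72%.

Broad underutilization rate ≈ 10.72%.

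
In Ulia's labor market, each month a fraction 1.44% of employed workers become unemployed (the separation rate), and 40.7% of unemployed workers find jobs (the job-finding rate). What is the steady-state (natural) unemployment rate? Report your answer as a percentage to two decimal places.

At steady state the flows balance: s·E = f·U, so U/(E+U) = s/(s+f).
u* = 1.44 / (1.44 + 40.7) = 1.44 / 42.14 = 3.42%.

Steady-state unemployment rate ≈ 3.42%.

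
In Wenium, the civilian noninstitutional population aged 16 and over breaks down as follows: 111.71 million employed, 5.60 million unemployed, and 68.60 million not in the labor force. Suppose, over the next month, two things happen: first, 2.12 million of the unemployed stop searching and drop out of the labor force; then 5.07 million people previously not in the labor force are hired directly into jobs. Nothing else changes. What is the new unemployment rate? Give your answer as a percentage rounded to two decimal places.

New unemployment rate ≈ 2.89%.

Initially, labor force = 111.71 + 5.60 = 117.31 million, so u = 5.60/117.31 = 4.77%.
After the first change, unemployed and labor force both fall by 2.12 → E = 111.71, U = 3.48, labor force = 115.19 million.
After the second change, employed and labor force both rise by 5.07; unemployed unchanged → E = 116.78, U = 3.48, labor force = 120.26 million.
New unemployment rate = 3.48 / 120.26 = 2.89%.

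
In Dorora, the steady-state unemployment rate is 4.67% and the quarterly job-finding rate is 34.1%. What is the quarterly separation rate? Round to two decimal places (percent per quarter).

Separation rate ≈ 1.67% per quarter.

From u* = s/(s+f): s = u·f/(1−u).
s = 0.0467 × 34.1 / (1 − 0.0467) = 1.5925 / 0.9533 ≈ 1.67% per quarter.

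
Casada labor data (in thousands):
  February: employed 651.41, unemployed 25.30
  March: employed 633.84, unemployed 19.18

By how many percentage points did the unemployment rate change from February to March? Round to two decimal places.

February: labor force = 651.41 + 25.30 = 676.71; u = 25.30/676.71 = 3.74%.
March: labor force = 633.84 + 19.18 = 653.02; u = 19.18/653.02 = 2.94%.
Change = 2.94% − 3.74% = −0.80 pp.

The unemployment rate changed by −0.80 percentage points.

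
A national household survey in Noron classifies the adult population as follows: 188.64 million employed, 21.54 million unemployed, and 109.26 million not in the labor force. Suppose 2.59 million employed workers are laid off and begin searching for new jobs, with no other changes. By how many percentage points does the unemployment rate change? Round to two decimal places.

Initially, labor force = 188.64 + 21.54 = 210.18 million, so u = 21.54/210.18 = 10.25%.
After the change, employed falls and unemployed rises by 2.59; labor force unchanged → E = 186.05, U = 24.13, labor force = 210.18 million.
New unemployment rate = 24.13 / 210.18 = 11.48%.
Change = 11.48% − 10.25% = +1.23 percentage points.

The unemployment rate changes by +1.23 percentage points.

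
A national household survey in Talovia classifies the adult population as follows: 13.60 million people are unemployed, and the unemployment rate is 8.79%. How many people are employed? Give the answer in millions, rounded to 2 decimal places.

About 141.12 million are employed.

Labor force = U / u = 13.60 / 0.0879 ≈ 154.72 million.
Employed = labor force − unemployed = 154.72 − 13.60 = 141.12 million.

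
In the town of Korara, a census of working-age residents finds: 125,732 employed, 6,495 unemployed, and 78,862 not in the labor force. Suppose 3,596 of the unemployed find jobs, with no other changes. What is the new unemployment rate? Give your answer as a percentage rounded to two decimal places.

Initially, labor force = 125,732 + 6,495 = 132,227, so u = 6,495/132,227 = 4.91%.
After the change, unemployed falls and employed rises by 3,596; labor force unchanged → E = 129,328, U = 2,899, labor force = 132,227.
New unemployment rate = 2,899 / 132,227 = 2.19%.

New unemployment rate ≈ 2.19%.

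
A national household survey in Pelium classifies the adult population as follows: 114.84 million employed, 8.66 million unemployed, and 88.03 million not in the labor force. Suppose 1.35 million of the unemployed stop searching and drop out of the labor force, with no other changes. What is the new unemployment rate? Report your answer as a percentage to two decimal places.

Initially, labor force = 114.84 + 8.66 = 123.50 million, so u = 8.66/123.50 = 7.01%.
After the change, unemployed and labor force both fall by 1.35 → E = 114.84, U = 7.31, labor force = 122.15 million.
New unemployment rate = 7.31 / 122.15 = 5.98%.

New unemployment rate ≈ 5.98%.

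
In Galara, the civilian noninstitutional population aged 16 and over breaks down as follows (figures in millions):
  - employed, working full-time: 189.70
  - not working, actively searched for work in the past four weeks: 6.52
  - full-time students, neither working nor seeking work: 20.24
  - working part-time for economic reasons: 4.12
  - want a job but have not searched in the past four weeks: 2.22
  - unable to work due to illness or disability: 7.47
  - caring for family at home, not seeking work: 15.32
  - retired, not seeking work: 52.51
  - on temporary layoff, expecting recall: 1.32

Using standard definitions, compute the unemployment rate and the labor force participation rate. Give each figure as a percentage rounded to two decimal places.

Unemployment rate ≈ 3.89%; labor force participation rate ≈ 67.35%.

Employed = 189.70 + 4.12 = 193.82 million (anyone who worked, including part-time for economic reasons, counts as employed).
Unemployed = 6.52 + 1.32 = 7.84 million (jobless and actively searching, or on temporary layoff).
Labor force = 193.82 + 7.84 = 201.66 million.
Not in labor force = 20.24 + 2.22 + 7.47 + 15.32 + 52.51 = 97.76 million (those not working and not actively searching are outside the labor force — including those who want a job but have given up searching).
Civilian working-age population = 201.66 + 97.76 = 299.42 million.
Unemployment rate = 7.84 / 201.66 = 3.89%.
Labor force participation rate = 201.66 / 299.42 = 67.35%.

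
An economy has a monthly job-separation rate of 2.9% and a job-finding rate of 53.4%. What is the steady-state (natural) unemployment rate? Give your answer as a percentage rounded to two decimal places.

Steady-state unemployment rate ≈ 5.15%.

At steady state the flows balance: s·E = f·U, so U/(E+U) = s/(s+f).
u* = 2.9 / (2.9 + 53.4) = 2.9 / 56.30 = 5.15%.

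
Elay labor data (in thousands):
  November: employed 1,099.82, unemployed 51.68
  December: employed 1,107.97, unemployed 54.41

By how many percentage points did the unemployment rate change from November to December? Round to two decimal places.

November: labor force = 1,099.82 + 51.68 = 1,151.50; u = 51.68/1,151.50 = 4.49%.
December: labor force = 1,107.97 + 54.41 = 1,162.38; u = 54.41/1,162.38 = 4.68%.
Change = 4.68% − 4.49% = +0.19 pp.

The unemployment rate changed by +0.19 percentage points.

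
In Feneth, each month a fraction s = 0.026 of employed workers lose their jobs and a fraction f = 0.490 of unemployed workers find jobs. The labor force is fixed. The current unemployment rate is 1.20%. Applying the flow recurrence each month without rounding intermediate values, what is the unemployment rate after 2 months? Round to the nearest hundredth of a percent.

With a fixed labor force, u_{t+1} = u_t + s·(1−u_t) − f·u_t = u_t·(1−s−f) + s.
Here 1−s−f = 0.484 and s = 0.026.
u_1 = 0.012000 × 0.484 + 0.026 = 0.031808.
u_2 = 0.031808 × 0.484 + 0.026 = 0.041395.

Unemployment rate after two months ≈ 4.14%.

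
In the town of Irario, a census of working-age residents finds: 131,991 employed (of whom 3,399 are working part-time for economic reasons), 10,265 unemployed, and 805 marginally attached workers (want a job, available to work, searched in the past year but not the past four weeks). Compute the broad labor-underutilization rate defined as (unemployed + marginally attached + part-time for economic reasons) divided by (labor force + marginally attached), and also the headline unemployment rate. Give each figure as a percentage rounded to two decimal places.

Broad underutilization rate ≈ 10.11%; headline unemployment rate ≈ 7.22%.

Labor force = 131,991 + 10,265 = 142,256.
Numerator = 10,265 + 805 + 3,399 = 14,469.
Denominator = 142,256 + 805 = 143,061.
Broad rate = 14,469 / 143,061 = 10.11%.
Headline unemployment rate = 10,265 / 142,256 = 7.22%.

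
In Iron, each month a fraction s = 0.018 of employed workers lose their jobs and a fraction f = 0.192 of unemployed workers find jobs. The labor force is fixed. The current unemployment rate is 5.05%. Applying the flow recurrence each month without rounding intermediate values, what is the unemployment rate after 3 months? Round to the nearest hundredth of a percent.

With a fixed labor force, u_{t+1} = u_t + s·(1−u_t) − f·u_t = u_t·(1−s−f) + s.
Here 1−s−f = 0.790 and s = 0.018.
u_1 = 0.050500 × 0.790 + 0.018 = 0.057895.
u_2 = 0.057895 × 0.790 + 0.018 = 0.063737.
u_3 = 0.063737 × 0.790 + 0.018 = 0.068352.

Unemployment rate after three months ≈ 6.84%.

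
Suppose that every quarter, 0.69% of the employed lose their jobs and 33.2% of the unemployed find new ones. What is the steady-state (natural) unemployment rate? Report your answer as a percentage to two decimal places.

Steady-state unemployment rate ≈ 2.04%.

At steady state the flows balance: s·E = f·U, so U/(E+U) = s/(s+f).
u* = 0.69 / (0.69 + 33.2) = 0.69 / 33.89 = 2.04%.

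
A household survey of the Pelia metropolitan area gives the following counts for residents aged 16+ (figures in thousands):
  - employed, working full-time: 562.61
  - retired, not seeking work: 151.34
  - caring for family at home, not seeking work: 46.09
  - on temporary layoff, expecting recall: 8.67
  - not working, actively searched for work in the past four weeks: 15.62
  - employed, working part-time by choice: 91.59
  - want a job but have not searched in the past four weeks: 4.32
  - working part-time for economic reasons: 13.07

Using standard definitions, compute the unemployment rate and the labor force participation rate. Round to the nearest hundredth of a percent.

Unemployment rate ≈ 3.51%; labor force participation rate ≈ 77.42%.

Employed = 562.61 + 91.59 + 13.07 = 667.27 thousand (anyone who worked, including part-time for economic reasons, counts as employed).
Unemployed = 8.67 + 15.62 = 24.29 thousand (jobless and actively searching, or on temporary layoff).
Labor force = 667.27 + 24.29 = 691.56 thousand.
Not in labor force = 151.34 + 46.09 + 4.32 = 201.75 thousand (those not working and not actively searching are outside the labor force — including those who want a job but have given up searching).
Civilian working-age population = 691.56 + 201.75 = 893.31 thousand.
Unemployment rate = 24.29 / 691.56 = 3.51%.
Labor force participation rate = 691.56 / 893.31 = 77.42%.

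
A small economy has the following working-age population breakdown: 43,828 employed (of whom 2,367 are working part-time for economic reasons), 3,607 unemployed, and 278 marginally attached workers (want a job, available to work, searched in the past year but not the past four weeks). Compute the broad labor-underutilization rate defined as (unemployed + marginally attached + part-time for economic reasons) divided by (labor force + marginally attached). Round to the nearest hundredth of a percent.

Broad underutilization rate ≈ 13.10%.

Labor force = 43,828 + 3,607 = 47,435.
Numerator = 3,607 + 278 + 2,367 = 6,252.
Denominator = 47,435 + 278 = 47,713.
Broad rate = 6,252 / 47,713 = 13.10%.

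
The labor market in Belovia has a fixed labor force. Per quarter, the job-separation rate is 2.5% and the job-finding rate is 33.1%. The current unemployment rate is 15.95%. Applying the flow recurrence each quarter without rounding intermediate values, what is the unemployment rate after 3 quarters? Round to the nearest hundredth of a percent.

With a fixed labor force, u_{t+1} = u_t + s·(1−u_t) − f·u_t = u_t·(1−s−f) + s.
Here 1−s−f = 0.644 and s = 0.025.
u_1 = 0.159500 × 0.644 + 0.025 = 0.127718.
u_2 = 0.127718 × 0.644 + 0.025 = 0.107250.
u_3 = 0.107250 × 0.644 + 0.025 = 0.094069.

Unemployment rate after three quarters ≈ 9.41%.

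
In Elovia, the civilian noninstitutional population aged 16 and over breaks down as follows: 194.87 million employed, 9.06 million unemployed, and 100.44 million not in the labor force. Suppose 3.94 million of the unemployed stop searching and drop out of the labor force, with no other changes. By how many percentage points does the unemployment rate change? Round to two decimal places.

Initially, labor force = 194.87 + 9.06 = 203.93 million, so u = 9.06/203.93 = 4.44%.
After the change, unemployed and labor force both fall by 3.94 → E = 194.87, U = 5.12, labor force = 199.99 million.
New unemployment rate = 5.12 / 199.99 = 2.56%.
Change = 2.56% − 4.44% = −1.88 percentage points.

The unemployment rate changes by −1.88 percentage points.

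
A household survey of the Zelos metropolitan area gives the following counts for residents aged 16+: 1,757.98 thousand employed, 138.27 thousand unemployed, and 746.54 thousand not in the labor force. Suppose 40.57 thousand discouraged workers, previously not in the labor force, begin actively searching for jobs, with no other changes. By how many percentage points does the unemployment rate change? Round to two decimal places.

The unemployment rate changes by +1.94 percentage points.

Initially, labor force = 1,757.98 + 138.27 = 1,896.25 thousand, so u = 138.27/1,896.25 = 7.29%.
After the change, unemployed and labor force both rise by 40.57 → E = 1,757.98, U = 178.84, labor force = 1,936.82 thousand.
New unemployment rate = 178.84 / 1,936.82 = 9.23%.
Change = 9.23% − 7.29% = +1.94 percentage points.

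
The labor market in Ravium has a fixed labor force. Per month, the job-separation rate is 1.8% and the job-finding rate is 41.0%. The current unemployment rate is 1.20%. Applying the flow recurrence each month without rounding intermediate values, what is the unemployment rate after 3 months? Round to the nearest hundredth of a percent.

Unemployment rate after three months ≈ 3.64%.

With a fixed labor force, u_{t+1} = u_t + s·(1−u_t) − f·u_t = u_t·(1−s−f) + s.
Here 1−s−f = 0.572 and s = 0.018.
u_1 = 0.012000 × 0.572 + 0.018 = 0.024864.
u_2 = 0.024864 × 0.572 + 0.018 = 0.032222.
u_3 = 0.032222 × 0.572 + 0.018 = 0.036431.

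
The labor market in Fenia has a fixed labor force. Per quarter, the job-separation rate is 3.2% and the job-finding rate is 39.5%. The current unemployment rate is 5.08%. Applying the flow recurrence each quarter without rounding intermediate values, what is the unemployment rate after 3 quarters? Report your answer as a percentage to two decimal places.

With a fixed labor force, u_{t+1} = u_t + s·(1−u_t) − f·u_t = u_t·(1−s−f) + s.
Here 1−s−f = 0.573 and s = 0.032.
u_1 = 0.050800 × 0.573 + 0.032 = 0.061108.
u_2 = 0.061108 × 0.573 + 0.032 = 0.067015.
u_3 = 0.067015 × 0.573 + 0.032 = 0.070400.

Unemployment rate after three quarters ≈ 7.04%.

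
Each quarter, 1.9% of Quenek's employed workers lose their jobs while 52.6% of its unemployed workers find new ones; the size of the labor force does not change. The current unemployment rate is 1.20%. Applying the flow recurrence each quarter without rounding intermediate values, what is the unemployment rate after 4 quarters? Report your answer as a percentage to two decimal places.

Unemployment rate after four quarters ≈ 3.39%.

With a fixed labor force, u_{t+1} = u_t + s·(1−u_t) − f·u_t = u_t·(1−s−f) + s.
Here 1−s−f = 0.455 and s = 0.019.
u_1 = 0.012000 × 0.455 + 0.019 = 0.024460.
u_2 = 0.024460 × 0.455 + 0.019 = 0.030129.
u_3 = 0.030129 × 0.455 + 0.019 = 0.032709.
u_4 = 0.032709 × 0.455 + 0.019 = 0.033883.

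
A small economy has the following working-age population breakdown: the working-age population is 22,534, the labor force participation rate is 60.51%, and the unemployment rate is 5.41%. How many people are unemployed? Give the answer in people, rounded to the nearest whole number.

Labor force = 0.6051 × 22,534 = 13,635.
Unemployed = 0.0541 × 13,635 ≈ 738.

About 738 are unemployed.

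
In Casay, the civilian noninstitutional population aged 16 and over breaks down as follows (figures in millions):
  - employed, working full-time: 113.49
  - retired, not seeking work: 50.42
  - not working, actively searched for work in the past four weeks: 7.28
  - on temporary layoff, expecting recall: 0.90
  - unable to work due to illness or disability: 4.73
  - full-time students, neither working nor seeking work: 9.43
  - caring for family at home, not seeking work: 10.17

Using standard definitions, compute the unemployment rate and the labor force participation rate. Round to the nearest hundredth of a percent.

Unemployment rate ≈ 6.72%; labor force participation rate ≈ 61.94%.

Employed = 113.49 million.
Unemployed = 7.28 + 0.90 = 8.18 million (jobless and actively searching, or on temporary layoff).
Labor force = 113.49 + 8.18 = 121.67 million.
Not in labor force = 50.42 + 4.73 + 9.43 + 10.17 = 74.75 million (those not working and not actively searching are outside the labor force).
Civilian working-age population = 121.67 + 74.75 = 196.42 million.
Unemployment rate = 8.18 / 121.67 = 6.72%.
Labor force participation rate = 121.67 / 196.42 = 61.94%.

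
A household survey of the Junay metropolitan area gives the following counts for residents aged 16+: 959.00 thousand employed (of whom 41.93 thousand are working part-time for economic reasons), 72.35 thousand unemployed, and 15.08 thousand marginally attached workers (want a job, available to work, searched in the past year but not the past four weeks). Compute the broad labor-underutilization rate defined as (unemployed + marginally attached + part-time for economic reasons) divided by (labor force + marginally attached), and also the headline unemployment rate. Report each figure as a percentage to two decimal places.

Labor force = 959.00 + 72.35 = 1,031.35 thousand.
Numerator = 72.35 + 15.08 + 41.93 = 129.36 thousand.
Denominator = 1,031.35 + 15.08 = 1,046.43 thousand.
Broad rate = 129.36 / 1,046.43 = 12.36%.
Headline unemployment rate = 72.35 / 1,031.35 = 7.02%.

Broad underutilization rate ≈ 12.36%; headline unemployment rate ≈ 7.02%.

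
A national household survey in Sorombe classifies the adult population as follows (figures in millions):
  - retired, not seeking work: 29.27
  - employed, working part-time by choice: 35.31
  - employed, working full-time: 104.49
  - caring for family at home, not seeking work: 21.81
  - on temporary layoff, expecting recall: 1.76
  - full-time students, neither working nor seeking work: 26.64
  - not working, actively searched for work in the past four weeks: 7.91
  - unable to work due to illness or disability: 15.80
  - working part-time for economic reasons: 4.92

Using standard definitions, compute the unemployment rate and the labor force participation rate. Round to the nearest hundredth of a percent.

Employed = 35.31 + 104.49 + 4.92 = 144.72 million (anyone who worked, including part-time for economic reasons, counts as employed).
Unemployed = 1.76 + 7.91 = 9.67 million (jobless and actively searching, or on temporary layoff).
Labor force = 144.72 + 9.67 = 154.39 million.
Not in labor force = 29.27 + 21.81 + 26.64 + 15.80 = 93.52 million (those not working and not actively searching are outside the labor force).
Civilian working-age population = 154.39 + 93.52 = 247.91 million.
Unemployment rate = 9.67 / 154.39 = 6.26%.
Labor force participation rate = 154.39 / 247.91 = 62.28%.

Unemployment rate ≈ 6.26%; labor force participation rate ≈ 62.28%.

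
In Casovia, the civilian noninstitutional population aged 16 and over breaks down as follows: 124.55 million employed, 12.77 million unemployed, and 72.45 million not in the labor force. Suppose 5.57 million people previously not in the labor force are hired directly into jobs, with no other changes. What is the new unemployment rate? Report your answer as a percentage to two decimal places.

New unemployment rate ≈ 8.94%.

Initially, labor force = 124.55 + 12.77 = 137.32 million, so u = 12.77/137.32 = 9.30%.
After the change, employed and labor force both rise by 5.57; unemployed unchanged → E = 130.12, U = 12.77, labor force = 142.89 million.
New unemployment rate = 12.77 / 142.89 = 8.94%.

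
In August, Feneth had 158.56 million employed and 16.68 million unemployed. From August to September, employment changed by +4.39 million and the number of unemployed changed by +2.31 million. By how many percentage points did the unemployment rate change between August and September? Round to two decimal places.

The unemployment rate changed by +0.92 percentage points.

August: labor force = 158.56 + 16.68 = 175.24; u = 16.68/175.24 = 9.52%.
September: labor force = 162.95 + 18.99 = 181.94; u = 18.99/181.94 = 10.44%.
Change = 10.44% − 9.52% = +0.92 pp.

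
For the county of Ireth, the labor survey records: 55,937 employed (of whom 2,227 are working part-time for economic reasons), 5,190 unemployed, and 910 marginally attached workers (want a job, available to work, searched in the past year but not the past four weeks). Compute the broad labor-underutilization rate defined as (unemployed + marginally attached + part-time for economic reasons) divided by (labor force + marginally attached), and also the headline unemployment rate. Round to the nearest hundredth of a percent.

Broad underutilization rate ≈ 13.42%; headline unemployment rate ≈ 8.49%.

Labor force = 55,937 + 5,190 = 61,127.
Numerator = 5,190 + 910 + 2,227 = 8,327.
Denominator = 61,127 + 910 = 62,037.
Broad rate = 8,327 / 62,037 = 13.42%.
Headline unemployment rate = 5,190 / 61,127 = 8.49%.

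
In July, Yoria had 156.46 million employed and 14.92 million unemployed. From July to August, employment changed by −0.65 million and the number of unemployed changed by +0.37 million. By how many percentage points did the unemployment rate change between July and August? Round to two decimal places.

The unemployment rate changed by +0.23 percentage points.

July: labor force = 156.46 + 14.92 = 171.38; u = 14.92/171.38 = 8.71%.
August: labor force = 155.81 + 15.29 = 171.10; u = 15.29/171.10 = 8.94%.
Change = 8.94% − 8.71% = +0.23 pp.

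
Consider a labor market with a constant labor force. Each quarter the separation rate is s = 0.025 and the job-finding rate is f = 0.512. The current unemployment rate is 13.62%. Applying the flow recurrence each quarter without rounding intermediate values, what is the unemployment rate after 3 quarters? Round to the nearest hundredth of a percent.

With a fixed labor force, u_{t+1} = u_t + s·(1−u_t) − f·u_t = u_t·(1−s−f) + s.
Here 1−s−f = 0.463 and s = 0.025.
u_1 = 0.136200 × 0.463 + 0.025 = 0.088061.
u_2 = 0.088061 × 0.463 + 0.025 = 0.065772.
u_3 = 0.065772 × 0.463 + 0.025 = 0.055452.

Unemployment rate after three quarters ≈ 5.55%.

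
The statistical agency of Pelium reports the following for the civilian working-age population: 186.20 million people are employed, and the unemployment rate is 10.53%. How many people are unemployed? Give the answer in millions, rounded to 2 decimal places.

Let U be the number unemployed. The labor force is E + U, and U/(E+U) = 0.1053.
So U = 0.1053 × 186.20 / (1 − 0.1053) = 19.6069 / 0.8947 ≈ 21.91 million.

About 21.91 million are unemployed.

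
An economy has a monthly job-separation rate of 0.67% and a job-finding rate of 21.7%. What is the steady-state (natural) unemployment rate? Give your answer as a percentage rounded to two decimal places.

Steady-state unemployment rate ≈ 3.00%.

At steady state the flows balance: s·E = f·U, so U/(E+U) = s/(s+f).
u* = 0.67 / (0.67 + 21.7) = 0.67 / 22.37 = 3.00%.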